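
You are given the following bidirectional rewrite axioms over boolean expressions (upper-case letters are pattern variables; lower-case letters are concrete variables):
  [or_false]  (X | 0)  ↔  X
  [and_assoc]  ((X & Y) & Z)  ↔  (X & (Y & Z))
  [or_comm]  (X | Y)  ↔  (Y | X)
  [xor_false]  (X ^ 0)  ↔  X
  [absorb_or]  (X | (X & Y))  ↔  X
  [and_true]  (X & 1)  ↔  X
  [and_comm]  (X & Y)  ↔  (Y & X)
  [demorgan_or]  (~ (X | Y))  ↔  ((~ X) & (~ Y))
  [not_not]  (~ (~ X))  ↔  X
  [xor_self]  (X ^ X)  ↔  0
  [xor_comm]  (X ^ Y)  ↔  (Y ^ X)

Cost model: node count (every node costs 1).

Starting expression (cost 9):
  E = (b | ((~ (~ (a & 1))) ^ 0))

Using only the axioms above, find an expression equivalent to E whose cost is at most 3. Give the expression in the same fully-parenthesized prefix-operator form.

step 1: and_true (→) rewrites (a & 1) into a, now (b | ((~ (~ a)) ^ 0))
step 2: xor_false (→) rewrites ((~ (~ a)) ^ 0) into (~ (~ a)), now (b | (~ (~ a)))
step 3: not_not (→) rewrites (~ (~ a)) into a, reaching cost 3 (bound 3)

(b | a)   [cost 3]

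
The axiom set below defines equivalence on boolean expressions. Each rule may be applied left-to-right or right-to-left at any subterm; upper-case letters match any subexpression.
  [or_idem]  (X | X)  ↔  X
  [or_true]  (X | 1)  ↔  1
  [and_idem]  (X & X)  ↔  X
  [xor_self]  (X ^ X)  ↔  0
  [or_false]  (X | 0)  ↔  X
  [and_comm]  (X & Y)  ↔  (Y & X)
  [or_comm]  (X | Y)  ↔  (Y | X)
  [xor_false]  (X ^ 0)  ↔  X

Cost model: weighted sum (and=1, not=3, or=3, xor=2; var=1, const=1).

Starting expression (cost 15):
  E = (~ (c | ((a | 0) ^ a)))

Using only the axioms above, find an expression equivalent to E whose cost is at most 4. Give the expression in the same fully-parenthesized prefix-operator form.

(~ c)   [cost 4]

step 1: or_false (→) rewrites (a | 0) into a, now (~ (c | (a ^ a)))
step 2: xor_self (→) rewrites (a ^ a) into 0, now (~ (c | 0))
step 3: or_false (→) rewrites (c | 0) into c, reaching cost 4 (bound 4)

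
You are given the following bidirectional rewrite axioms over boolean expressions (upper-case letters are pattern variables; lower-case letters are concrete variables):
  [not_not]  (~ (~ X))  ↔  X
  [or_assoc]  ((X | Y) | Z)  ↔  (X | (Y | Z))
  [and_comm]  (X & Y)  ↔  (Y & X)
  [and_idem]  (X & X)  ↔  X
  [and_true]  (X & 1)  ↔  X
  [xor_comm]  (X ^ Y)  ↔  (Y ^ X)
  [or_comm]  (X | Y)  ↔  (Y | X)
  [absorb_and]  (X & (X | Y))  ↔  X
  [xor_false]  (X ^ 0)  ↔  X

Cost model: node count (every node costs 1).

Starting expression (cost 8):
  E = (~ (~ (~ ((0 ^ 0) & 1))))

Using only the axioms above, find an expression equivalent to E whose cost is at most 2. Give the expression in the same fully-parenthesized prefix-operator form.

(1) ((0 ^ 0) & 1)  =[and_true →]=  (0 ^ 0)    ⊢ (~ (~ (~ (0 ^ 0))))
(2) (~ (~ (0 ^ 0)))  =[not_not →]=  (0 ^ 0)    ⊢ (~ (0 ^ 0))
(3) (0 ^ 0)  =[xor_false →]=  0    ⊢ cost 2, within 2

(~ 0)   [cost 2]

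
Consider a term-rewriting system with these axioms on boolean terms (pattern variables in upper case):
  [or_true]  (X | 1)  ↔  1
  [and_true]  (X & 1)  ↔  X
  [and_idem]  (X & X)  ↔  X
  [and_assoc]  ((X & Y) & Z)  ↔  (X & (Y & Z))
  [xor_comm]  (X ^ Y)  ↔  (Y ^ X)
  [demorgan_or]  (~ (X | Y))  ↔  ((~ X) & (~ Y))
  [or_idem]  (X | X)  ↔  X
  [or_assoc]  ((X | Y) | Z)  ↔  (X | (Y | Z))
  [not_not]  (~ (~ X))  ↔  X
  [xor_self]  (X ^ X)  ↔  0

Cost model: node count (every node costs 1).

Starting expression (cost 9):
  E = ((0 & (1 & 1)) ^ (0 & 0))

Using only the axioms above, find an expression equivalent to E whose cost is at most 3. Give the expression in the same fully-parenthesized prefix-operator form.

(0 ^ 0)   [cost 3]

(1) (0 & 0)  =[and_idem →]=  0    ⊢ ((0 & (1 & 1)) ^ 0)
(2) (1 & 1)  =[and_idem →]=  1    ⊢ ((0 & 1) ^ 0)
(3) (0 & 1)  =[and_true →]=  0    ⊢ cost 3, within 3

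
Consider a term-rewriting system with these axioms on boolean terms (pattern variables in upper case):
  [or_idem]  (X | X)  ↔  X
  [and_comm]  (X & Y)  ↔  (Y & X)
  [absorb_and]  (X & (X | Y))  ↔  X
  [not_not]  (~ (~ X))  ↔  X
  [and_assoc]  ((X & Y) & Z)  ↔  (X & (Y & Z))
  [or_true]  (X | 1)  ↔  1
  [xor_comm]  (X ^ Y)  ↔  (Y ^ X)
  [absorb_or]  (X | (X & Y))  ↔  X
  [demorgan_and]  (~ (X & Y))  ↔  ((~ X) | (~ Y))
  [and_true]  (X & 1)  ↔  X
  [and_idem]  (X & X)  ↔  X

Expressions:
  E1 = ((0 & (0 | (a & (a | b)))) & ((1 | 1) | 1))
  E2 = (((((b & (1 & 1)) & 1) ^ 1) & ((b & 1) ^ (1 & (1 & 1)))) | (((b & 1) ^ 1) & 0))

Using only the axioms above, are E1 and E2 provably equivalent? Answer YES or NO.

All listed rules preserve value, hence provable equivalence implies equal values everywhere; look for a separating assignment.
a=0, b=0 gives E1 ↦ 0, E2 ↦ 1; values differ ⇒ not provably equivalent.

NO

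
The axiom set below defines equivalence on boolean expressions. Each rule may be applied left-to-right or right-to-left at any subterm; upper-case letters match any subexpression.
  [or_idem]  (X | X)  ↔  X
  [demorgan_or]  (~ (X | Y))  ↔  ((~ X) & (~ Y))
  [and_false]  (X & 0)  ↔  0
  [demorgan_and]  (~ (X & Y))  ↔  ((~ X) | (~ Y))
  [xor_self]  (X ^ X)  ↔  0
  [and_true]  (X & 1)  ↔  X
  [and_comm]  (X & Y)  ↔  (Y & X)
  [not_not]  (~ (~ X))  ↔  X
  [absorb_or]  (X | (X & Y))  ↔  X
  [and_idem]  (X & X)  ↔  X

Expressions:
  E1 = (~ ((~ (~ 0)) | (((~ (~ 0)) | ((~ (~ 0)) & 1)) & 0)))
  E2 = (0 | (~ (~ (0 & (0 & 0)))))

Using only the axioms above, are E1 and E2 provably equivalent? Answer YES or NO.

Every axiom is a valid identity, so a rewrite proof would force E1 and E2 to agree under every assignment.
At the empty assignment (no variables occur): E1 = 1 but E2 = 0; they differ, so no derivation exists.

NO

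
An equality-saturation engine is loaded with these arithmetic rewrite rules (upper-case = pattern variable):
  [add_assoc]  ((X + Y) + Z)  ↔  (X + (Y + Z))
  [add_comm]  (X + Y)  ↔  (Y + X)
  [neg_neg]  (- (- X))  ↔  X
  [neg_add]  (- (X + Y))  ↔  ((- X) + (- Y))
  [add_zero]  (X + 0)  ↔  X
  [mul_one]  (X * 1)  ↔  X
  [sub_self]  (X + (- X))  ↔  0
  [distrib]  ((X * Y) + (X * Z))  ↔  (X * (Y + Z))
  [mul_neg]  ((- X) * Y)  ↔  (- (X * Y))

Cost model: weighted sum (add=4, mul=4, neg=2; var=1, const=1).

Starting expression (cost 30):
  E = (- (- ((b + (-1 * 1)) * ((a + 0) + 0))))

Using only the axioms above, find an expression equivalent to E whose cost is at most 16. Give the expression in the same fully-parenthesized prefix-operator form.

((b + -1) * (a + 0))   [cost 16]

step 1: add_zero (→) rewrites (a + 0) into a, now (- (- ((b + (-1 * 1)) * (a + 0))))
step 2: neg_neg (→) rewrites (- (- ((b + (-1 * 1)) * (a + 0)))) into ((b + (-1 * 1)) * (a + 0))
step 3: mul_one (→) rewrites (-1 * 1) into -1, reaching cost 16 (bound 16)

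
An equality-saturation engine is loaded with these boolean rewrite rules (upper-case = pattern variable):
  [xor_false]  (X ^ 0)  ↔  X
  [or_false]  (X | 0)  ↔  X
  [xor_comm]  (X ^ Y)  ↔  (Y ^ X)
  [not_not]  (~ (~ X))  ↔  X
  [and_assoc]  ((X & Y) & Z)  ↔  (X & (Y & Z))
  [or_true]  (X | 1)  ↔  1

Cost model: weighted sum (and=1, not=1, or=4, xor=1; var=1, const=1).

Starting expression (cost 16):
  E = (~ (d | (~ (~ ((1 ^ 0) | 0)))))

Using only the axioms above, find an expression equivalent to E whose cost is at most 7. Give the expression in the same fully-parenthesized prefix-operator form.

1. [not_not →] (~ (~ ((1 ^ 0) | 0)))  →  ((1 ^ 0) | 0);  E = (~ (d | ((1 ^ 0) | 0)))
2. [or_false →] ((1 ^ 0) | 0)  →  (1 ^ 0);  E = (~ (d | (1 ^ 0)))
3. [xor_false →] (1 ^ 0)  →  1;  cost 7 ≤ 7, done

(~ (d | 1))   [cost 7]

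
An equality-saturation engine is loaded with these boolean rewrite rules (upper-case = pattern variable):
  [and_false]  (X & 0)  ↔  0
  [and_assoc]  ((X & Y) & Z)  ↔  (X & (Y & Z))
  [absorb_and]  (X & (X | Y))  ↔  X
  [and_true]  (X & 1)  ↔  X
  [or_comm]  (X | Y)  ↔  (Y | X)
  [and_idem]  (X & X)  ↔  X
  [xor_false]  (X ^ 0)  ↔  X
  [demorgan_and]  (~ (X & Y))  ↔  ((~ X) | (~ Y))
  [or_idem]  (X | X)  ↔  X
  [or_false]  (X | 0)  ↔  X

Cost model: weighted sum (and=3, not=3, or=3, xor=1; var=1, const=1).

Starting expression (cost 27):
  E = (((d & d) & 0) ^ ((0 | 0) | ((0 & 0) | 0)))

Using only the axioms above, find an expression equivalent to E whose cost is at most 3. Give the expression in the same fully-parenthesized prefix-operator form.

(1) (0 & 0)  =[and_idem →]=  0    ⊢ (((d & d) & 0) ^ ((0 | 0) | (0 | 0)))
(2) (d & d)  =[and_idem →]=  d    ⊢ ((d & 0) ^ ((0 | 0) | (0 | 0)))
(3) ((0 | 0) | (0 | 0))  =[or_idem →]=  (0 | 0)    ⊢ ((d & 0) ^ (0 | 0))
(4) (d & 0)  =[and_false →]=  0    ⊢ (0 ^ (0 | 0))
(5) (0 | 0)  =[or_false →]=  0    ⊢ cost 3, within 3

(0 ^ 0)   [cost 3]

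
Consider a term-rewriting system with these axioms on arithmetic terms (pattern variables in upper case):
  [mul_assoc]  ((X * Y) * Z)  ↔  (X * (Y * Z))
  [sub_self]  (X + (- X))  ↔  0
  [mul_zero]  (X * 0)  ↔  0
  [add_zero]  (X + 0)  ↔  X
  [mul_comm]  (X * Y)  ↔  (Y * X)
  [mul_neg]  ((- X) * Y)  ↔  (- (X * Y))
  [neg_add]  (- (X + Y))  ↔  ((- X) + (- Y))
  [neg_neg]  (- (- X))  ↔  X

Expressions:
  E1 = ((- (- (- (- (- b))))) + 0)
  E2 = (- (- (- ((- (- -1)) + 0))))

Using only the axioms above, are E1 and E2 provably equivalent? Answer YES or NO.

NO

All listed rules preserve value, hence provable equivalence implies equal values everywhere; look for a separating assignment.
b=0 gives E1 ↦ 0, E2 ↦ 1; values differ ⇒ not provably equivalent.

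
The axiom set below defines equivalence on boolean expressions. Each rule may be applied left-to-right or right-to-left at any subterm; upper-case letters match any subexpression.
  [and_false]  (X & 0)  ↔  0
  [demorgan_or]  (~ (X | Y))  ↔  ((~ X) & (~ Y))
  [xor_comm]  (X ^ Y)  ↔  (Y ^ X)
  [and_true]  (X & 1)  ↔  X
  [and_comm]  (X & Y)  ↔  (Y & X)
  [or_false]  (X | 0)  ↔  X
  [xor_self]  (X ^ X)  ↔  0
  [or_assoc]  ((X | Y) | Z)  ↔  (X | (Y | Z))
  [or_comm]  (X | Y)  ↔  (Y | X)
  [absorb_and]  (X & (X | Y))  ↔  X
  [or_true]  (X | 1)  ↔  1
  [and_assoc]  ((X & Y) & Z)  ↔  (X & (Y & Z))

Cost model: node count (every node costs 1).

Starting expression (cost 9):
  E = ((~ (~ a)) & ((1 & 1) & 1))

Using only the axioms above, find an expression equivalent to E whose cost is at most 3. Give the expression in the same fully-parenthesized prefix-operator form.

(1) (1 & 1)  =[and_true →]=  1    ⊢ ((~ (~ a)) & (1 & 1))
(2) (1 & 1)  =[and_true →]=  1    ⊢ ((~ (~ a)) & 1)
(3) ((~ (~ a)) & 1)  =[and_true →]=  (~ (~ a))    ⊢ cost 3, within 3

(~ (~ a))   [cost 3]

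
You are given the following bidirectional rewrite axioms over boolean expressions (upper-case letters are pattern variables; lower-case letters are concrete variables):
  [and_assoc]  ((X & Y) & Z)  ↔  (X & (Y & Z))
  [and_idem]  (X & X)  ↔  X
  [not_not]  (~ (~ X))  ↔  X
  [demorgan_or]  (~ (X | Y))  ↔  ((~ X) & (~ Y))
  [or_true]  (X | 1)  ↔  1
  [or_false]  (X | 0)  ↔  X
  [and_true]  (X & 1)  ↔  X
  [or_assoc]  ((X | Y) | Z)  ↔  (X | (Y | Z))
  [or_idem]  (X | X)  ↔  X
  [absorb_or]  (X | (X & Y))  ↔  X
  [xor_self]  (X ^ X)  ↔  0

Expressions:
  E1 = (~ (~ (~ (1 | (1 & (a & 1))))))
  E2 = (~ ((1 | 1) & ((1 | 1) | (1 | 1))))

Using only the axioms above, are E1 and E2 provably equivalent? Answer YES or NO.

(1) (~ (~ (1 | (1 & (a & 1)))))  =[not_not →]=  (1 | (1 & (a & 1)))    ⊢ (~ (1 | (1 & (a & 1))))
(2) (a & 1)  =[and_true →]=  a    ⊢ (~ (1 | (1 & a)))
(3) (1 | (1 & a))  =[absorb_or →]=  1    ⊢ (~ 1)
(4) 1  =[or_idem ←]=  (1 | 1)    ⊢ (~ (1 | 1))
(5) (1 | 1)  =[and_idem ←]=  ((1 | 1) & (1 | 1))    ⊢ (~ ((1 | 1) & (1 | 1)))
(6) (1 | 1)  =[or_idem ←]=  ((1 | 1) | (1 | 1))    ⊢ E2

YES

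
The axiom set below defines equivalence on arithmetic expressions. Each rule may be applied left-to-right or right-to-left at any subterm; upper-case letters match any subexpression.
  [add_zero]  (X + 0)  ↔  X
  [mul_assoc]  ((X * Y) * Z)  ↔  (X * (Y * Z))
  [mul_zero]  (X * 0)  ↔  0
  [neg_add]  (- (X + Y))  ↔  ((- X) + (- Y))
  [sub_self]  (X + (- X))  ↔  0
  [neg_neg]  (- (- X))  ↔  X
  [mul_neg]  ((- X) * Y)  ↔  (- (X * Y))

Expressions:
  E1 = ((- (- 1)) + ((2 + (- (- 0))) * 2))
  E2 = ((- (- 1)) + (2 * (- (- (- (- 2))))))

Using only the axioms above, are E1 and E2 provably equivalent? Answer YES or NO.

YES

1. [neg_neg →] (- (- 0))  →  0;  E1 = ((- (- 1)) + ((2 + 0) * 2))
2. [add_zero →] (2 + 0)  →  2;  E1 = ((- (- 1)) + (2 * 2))
3. [neg_neg →] (- (- 1))  →  1;  E1 = (1 + (2 * 2))
4. [neg_neg ←] 2  →  (- (- 2));  E1 = (1 + (2 * (- (- 2))))
5. [neg_neg ←] 2  →  (- (- 2));  E1 = (1 + (2 * (- (- (- (- 2))))))
6. [neg_neg ←] 1  →  (- (- 1));  this is E2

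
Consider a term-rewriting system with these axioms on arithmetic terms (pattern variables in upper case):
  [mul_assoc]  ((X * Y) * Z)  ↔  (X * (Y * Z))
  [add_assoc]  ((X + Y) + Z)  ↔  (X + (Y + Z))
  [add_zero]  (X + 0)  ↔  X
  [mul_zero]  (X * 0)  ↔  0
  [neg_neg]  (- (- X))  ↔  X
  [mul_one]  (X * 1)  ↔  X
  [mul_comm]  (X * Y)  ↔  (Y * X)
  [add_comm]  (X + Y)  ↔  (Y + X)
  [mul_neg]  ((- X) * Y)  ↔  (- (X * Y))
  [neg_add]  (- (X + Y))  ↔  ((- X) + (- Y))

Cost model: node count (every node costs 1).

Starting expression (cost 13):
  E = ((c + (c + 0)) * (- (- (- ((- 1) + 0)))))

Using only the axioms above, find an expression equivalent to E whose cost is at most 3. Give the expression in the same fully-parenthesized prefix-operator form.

(1) ((- 1) + 0)  =[add_zero →]=  (- 1)    ⊢ ((c + (c + 0)) * (- (- (- (- 1)))))
(2) (- (- (- 1)))  =[neg_neg →]=  (- 1)    ⊢ ((c + (c + 0)) * (- (- 1)))
(3) (- (- 1))  =[neg_neg →]=  1    ⊢ ((c + (c + 0)) * 1)
(4) ((c + (c + 0)) * 1)  =[mul_one →]=  (c + (c + 0))
(5) (c + 0)  =[add_zero →]=  c    ⊢ cost 3, within 3

(c + c)   [cost 3]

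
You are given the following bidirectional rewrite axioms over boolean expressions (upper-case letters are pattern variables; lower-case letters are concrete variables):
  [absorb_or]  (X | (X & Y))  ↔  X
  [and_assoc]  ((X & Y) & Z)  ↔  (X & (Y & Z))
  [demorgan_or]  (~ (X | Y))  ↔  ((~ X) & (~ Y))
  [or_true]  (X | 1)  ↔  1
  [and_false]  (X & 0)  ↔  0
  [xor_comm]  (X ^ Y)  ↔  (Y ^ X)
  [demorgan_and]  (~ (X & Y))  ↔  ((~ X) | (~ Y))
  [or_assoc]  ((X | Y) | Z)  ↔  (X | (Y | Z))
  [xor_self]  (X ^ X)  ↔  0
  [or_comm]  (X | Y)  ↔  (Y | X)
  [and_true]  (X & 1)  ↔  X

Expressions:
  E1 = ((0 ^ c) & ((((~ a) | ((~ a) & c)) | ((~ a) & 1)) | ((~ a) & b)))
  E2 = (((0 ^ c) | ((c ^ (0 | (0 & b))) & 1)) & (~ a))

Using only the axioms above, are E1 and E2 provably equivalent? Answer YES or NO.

YES

(1) ((~ a) | ((~ a) & c))  =[absorb_or →]=  (~ a)    ⊢ ((0 ^ c) & (((~ a) | ((~ a) & 1)) | ((~ a) & b)))
(2) ((~ a) | ((~ a) & 1))  =[absorb_or →]=  (~ a)    ⊢ ((0 ^ c) & ((~ a) | ((~ a) & b)))
(3) ((~ a) | ((~ a) & b))  =[absorb_or →]=  (~ a)    ⊢ ((0 ^ c) & (~ a))
(4) (0 ^ c)  =[absorb_or ←]=  ((0 ^ c) | ((0 ^ c) & 1))    ⊢ (((0 ^ c) | ((0 ^ c) & 1)) & (~ a))
(5) (0 ^ c)  =[xor_comm →]=  (c ^ 0)    ⊢ (((0 ^ c) | ((c ^ 0) & 1)) & (~ a))
(6) 0  =[absorb_or ←]=  (0 | (0 & b))    ⊢ E2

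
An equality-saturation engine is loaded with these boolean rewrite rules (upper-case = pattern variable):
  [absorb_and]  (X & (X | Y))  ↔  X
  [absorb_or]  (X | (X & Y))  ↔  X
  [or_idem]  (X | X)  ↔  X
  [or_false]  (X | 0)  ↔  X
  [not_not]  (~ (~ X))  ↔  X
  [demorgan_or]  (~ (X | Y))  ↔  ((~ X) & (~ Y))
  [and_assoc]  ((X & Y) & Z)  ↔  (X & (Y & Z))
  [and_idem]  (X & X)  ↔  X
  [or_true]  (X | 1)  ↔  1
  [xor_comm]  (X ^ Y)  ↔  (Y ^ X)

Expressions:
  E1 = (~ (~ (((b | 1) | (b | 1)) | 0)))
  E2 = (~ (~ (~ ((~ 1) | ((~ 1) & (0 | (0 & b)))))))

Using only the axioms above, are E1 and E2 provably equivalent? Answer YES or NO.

1. [or_idem →] ((b | 1) | (b | 1))  →  (b | 1);  E1 = (~ (~ ((b | 1) | 0)))
2. [or_true →] (b | 1)  →  1;  E1 = (~ (~ (1 | 0)))
3. [or_false →] (1 | 0)  →  1;  E1 = (~ (~ 1))
4. [not_not ←] (~ (~ 1))  →  (~ (~ (~ (~ 1))))
5. [absorb_or ←] (~ 1)  →  ((~ 1) | ((~ 1) & 0));  E1 = (~ (~ (~ ((~ 1) | ((~ 1) & 0)))))
6. [absorb_or ←] 0  →  (0 | (0 & b));  this is E2

YES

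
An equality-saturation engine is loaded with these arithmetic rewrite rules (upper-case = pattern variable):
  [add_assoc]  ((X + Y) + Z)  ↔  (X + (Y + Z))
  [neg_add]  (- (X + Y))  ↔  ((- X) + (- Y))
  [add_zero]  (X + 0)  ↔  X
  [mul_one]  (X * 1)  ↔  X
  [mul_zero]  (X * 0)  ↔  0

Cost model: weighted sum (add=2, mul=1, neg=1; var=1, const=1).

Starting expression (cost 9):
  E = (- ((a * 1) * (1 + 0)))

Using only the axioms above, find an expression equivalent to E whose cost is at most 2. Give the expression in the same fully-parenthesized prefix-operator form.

(- a)   [cost 2]

(1) (1 + 0)  =[add_zero →]=  1    ⊢ (- ((a * 1) * 1))
(2) (a * 1)  =[mul_one →]=  a    ⊢ (- (a * 1))
(3) (a * 1)  =[mul_one →]=  a    ⊢ cost 2, within 2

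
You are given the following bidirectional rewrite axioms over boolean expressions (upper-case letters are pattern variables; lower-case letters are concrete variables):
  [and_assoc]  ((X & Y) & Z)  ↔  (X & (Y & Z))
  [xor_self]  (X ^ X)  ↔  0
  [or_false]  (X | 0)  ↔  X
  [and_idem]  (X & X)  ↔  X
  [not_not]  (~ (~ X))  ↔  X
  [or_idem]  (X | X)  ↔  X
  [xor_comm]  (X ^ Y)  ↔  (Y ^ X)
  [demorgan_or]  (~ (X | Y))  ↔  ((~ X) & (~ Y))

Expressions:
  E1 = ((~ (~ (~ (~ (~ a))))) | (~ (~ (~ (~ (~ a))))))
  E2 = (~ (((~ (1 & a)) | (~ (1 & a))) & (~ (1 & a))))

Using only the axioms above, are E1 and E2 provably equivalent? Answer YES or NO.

Every axiom is a valid identity, so a rewrite proof would force E1 and E2 to agree under every assignment.
At a=0: E1 = 1 but E2 = 0; they differ, so no derivation exists.

NO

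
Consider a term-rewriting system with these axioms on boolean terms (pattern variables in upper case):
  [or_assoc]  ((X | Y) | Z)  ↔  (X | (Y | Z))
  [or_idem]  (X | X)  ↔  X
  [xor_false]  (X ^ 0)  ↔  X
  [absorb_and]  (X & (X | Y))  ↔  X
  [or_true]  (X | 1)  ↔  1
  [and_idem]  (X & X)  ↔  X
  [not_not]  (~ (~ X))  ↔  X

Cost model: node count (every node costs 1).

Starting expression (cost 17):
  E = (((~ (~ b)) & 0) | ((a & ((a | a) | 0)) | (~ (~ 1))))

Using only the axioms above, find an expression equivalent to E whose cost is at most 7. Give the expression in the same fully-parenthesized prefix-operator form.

((b & 0) | (a | 1))   [cost 7]

(1) (a | a)  =[or_idem →]=  a    ⊢ (((~ (~ b)) & 0) | ((a & (a | 0)) | (~ (~ 1))))
(2) (~ (~ 1))  =[not_not →]=  1    ⊢ (((~ (~ b)) & 0) | ((a & (a | 0)) | 1))
(3) (~ (~ b))  =[not_not →]=  b    ⊢ ((b & 0) | ((a & (a | 0)) | 1))
(4) (a & (a | 0))  =[absorb_and →]=  a    ⊢ cost 7, within 7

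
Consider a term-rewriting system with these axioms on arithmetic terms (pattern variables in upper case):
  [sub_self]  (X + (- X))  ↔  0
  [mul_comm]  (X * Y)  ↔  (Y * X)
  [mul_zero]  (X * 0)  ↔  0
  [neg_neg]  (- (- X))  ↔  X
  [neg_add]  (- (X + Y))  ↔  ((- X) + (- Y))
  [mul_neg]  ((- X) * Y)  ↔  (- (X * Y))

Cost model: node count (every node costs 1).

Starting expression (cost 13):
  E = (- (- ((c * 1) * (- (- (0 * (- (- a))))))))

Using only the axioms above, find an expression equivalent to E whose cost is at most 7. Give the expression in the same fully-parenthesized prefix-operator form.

1. [neg_neg →] (- (- (0 * (- (- a)))))  →  (0 * (- (- a)));  E = (- (- ((c * 1) * (0 * (- (- a))))))
2. [neg_neg →] (- (- a))  →  a;  E = (- (- ((c * 1) * (0 * a))))
3. [neg_neg →] (- (- ((c * 1) * (0 * a))))  →  ((c * 1) * (0 * a));  cost 7 ≤ 7, done

((c * 1) * (0 * a))   [cost 7]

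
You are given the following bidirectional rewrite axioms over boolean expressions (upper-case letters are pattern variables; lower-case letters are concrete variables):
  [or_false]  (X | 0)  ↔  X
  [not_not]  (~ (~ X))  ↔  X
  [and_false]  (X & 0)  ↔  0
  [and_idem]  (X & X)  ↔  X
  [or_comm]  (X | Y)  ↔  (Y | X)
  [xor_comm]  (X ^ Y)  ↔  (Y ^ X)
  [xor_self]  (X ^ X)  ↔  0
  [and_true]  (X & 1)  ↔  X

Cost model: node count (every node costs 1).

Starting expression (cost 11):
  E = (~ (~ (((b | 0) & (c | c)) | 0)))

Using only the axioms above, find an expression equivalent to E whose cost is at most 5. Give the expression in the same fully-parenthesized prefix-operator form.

(b & (c | c))   [cost 5]

1. [or_false →] (((b | 0) & (c | c)) | 0)  →  ((b | 0) & (c | c));  E = (~ (~ ((b | 0) & (c | c))))
2. [not_not →] (~ (~ ((b | 0) & (c | c))))  →  ((b | 0) & (c | c))
3. [or_false →] (b | 0)  →  b;  cost 5 ≤ 5, done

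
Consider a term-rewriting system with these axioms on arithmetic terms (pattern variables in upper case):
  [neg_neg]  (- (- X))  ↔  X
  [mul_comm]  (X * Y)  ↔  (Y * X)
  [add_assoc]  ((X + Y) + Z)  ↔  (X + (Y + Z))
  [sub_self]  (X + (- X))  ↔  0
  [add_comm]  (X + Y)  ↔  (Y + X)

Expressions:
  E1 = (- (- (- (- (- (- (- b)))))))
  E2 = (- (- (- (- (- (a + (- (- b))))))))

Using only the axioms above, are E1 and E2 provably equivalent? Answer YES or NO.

NO

Every axiom is a valid identity, so a rewrite proof would force E1 and E2 to agree under every assignment.
At a=1, b=0: E1 = 0 but E2 = -1; they differ, so no derivation exists.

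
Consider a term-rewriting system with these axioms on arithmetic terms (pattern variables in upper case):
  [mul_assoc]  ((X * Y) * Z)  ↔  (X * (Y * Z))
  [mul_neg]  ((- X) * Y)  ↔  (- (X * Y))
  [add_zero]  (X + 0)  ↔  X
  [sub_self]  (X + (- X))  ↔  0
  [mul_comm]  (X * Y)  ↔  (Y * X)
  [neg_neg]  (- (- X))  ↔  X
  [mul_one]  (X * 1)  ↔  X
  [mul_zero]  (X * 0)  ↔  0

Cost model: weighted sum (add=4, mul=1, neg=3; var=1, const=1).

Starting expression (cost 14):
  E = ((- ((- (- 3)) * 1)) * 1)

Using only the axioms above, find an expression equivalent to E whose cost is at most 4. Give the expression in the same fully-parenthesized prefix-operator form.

(- 3)   [cost 4]

1. [neg_neg →] (- (- 3))  →  3;  E = ((- (3 * 1)) * 1)
2. [mul_one →] (3 * 1)  →  3;  E = ((- 3) * 1)
3. [mul_one →] ((- 3) * 1)  →  (- 3);  cost 4 ≤ 4, done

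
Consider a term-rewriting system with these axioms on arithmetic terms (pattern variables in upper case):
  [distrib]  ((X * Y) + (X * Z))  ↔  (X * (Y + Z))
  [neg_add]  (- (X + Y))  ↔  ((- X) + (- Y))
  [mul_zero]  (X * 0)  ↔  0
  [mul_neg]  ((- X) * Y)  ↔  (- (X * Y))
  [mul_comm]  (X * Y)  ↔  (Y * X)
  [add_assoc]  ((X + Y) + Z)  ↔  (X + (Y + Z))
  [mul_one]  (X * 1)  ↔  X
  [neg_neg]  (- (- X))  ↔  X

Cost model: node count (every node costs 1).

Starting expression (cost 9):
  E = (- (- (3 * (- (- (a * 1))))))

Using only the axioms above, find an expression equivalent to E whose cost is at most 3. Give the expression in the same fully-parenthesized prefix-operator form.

(3 * a)   [cost 3]

step 1: mul_one (→) rewrites (a * 1) into a, now (- (- (3 * (- (- a)))))
step 2: neg_neg (→) rewrites (- (- (3 * (- (- a))))) into (3 * (- (- a)))
step 3: neg_neg (→) rewrites (- (- a)) into a, reaching cost 3 (bound 3)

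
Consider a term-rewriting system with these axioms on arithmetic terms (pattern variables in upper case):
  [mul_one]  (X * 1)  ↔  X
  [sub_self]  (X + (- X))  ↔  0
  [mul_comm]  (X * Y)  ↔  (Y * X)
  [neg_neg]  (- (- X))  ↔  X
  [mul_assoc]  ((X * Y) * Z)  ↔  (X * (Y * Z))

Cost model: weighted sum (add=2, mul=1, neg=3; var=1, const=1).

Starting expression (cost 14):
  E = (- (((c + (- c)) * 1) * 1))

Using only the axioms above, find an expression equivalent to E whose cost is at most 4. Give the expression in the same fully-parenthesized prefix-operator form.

1. [mul_one →] (((c + (- c)) * 1) * 1)  →  ((c + (- c)) * 1);  E = (- ((c + (- c)) * 1))
2. [mul_one →] ((c + (- c)) * 1)  →  (c + (- c));  E = (- (c + (- c)))
3. [sub_self →] (c + (- c))  →  0;  cost 4 ≤ 4, done

(- 0)   [cost 4]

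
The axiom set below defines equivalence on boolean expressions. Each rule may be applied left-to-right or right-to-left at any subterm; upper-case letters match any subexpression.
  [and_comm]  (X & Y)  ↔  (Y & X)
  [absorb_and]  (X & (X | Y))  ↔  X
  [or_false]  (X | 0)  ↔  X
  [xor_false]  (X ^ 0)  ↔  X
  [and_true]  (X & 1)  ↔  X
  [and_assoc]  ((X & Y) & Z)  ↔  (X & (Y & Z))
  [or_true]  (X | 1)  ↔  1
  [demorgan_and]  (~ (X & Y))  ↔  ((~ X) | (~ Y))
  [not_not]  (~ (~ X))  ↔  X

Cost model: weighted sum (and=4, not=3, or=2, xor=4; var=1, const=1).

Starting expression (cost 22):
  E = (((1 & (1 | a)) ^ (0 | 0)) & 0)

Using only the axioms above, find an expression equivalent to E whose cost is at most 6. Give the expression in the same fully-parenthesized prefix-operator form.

(1 & 0)   [cost 6]

(1) (0 | 0)  =[or_false →]=  0    ⊢ (((1 & (1 | a)) ^ 0) & 0)
(2) (1 & (1 | a))  =[absorb_and →]=  1    ⊢ ((1 ^ 0) & 0)
(3) (1 ^ 0)  =[xor_false →]=  1    ⊢ cost 6, within 6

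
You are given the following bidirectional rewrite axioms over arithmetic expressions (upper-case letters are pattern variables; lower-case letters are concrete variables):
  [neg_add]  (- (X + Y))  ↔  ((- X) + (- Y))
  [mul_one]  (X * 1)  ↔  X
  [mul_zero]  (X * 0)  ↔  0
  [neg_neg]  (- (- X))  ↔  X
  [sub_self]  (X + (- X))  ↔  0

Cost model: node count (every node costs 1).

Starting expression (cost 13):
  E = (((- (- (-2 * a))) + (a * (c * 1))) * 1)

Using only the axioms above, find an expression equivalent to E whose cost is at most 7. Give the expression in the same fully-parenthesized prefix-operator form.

((-2 * a) + (a * c))   [cost 7]

step 1: mul_one (→) rewrites (c * 1) into c, now (((- (- (-2 * a))) + (a * c)) * 1)
step 2: mul_one (→) rewrites (((- (- (-2 * a))) + (a * c)) * 1) into ((- (- (-2 * a))) + (a * c))
step 3: neg_neg (→) rewrites (- (- (-2 * a))) into (-2 * a), reaching cost 7 (bound 7)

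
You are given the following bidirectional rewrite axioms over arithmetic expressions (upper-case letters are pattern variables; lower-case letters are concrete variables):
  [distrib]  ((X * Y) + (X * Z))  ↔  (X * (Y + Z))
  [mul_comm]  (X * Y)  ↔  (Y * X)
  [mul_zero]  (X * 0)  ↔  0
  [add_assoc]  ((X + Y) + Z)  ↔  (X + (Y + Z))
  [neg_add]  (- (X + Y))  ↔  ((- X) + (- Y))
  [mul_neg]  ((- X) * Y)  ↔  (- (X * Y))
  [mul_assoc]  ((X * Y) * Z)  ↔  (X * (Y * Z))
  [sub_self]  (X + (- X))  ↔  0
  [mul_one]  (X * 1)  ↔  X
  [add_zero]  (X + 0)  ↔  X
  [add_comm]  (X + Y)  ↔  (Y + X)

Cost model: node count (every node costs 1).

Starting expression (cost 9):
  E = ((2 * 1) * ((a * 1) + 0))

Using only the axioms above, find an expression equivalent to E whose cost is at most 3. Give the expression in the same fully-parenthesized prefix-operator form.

(2 * a)   [cost 3]

(1) (a * 1)  =[mul_one →]=  a    ⊢ ((2 * 1) * (a + 0))
(2) (a + 0)  =[add_zero →]=  a    ⊢ ((2 * 1) * a)
(3) (2 * 1)  =[mul_one →]=  2    ⊢ cost 3, within 3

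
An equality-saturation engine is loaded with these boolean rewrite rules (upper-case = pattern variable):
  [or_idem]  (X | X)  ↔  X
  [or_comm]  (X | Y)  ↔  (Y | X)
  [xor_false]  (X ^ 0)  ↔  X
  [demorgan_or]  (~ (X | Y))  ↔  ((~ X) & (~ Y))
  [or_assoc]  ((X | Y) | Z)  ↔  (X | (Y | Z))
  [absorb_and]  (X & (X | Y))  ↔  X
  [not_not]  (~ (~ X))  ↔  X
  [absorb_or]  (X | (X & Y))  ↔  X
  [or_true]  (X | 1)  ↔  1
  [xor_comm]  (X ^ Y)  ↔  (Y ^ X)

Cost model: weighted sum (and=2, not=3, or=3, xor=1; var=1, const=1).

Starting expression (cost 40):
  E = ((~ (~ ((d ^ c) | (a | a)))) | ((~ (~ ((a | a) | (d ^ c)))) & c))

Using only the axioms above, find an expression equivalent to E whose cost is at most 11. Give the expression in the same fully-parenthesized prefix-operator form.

step 1: or_comm (→) rewrites ((a | a) | (d ^ c)) into ((d ^ c) | (a | a)), now ((~ (~ ((d ^ c) | (a | a)))) | ((~ (~ ((d ^ c) | (a | a)))) & c))
step 2: absorb_or (→) rewrites ((~ (~ ((d ^ c) | (a | a)))) | ((~ (~ ((d ^ c) | (a | a)))) & c)) into (~ (~ ((d ^ c) | (a | a))))
step 3: not_not (→) rewrites (~ (~ ((d ^ c) | (a | a)))) into ((d ^ c) | (a | a)), reaching cost 11 (bound 11)

((d ^ c) | (a | a))   [cost 11]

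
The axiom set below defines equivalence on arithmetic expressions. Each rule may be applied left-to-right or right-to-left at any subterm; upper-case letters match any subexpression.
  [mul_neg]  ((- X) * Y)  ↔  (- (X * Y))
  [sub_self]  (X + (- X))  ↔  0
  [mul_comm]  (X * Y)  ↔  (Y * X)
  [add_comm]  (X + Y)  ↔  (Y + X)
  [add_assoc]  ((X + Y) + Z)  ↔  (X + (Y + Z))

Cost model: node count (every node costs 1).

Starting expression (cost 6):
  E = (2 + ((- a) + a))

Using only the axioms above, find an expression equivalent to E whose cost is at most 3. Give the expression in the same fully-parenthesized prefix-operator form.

(1) ((- a) + a)  =[add_comm →]=  (a + (- a))    ⊢ (2 + (a + (- a)))
(2) (a + (- a))  =[sub_self →]=  0    ⊢ cost 3, within 3

(2 + 0)   [cost 3]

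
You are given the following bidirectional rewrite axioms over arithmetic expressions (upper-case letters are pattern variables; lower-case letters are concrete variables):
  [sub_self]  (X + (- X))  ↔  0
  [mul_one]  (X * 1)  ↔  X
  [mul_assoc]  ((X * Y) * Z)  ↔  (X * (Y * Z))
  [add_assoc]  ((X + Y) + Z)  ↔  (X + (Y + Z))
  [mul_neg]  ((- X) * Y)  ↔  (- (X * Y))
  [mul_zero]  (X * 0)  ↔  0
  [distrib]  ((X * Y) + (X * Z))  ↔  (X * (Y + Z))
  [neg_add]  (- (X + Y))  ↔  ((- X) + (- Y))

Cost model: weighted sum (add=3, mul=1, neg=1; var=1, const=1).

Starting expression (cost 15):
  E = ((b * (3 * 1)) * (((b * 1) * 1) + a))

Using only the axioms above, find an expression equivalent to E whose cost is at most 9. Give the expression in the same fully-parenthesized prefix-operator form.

((b * 3) * (b + a))   [cost 9]

1. [mul_one →] ((b * 1) * 1)  →  (b * 1);  E = ((b * (3 * 1)) * ((b * 1) + a))
2. [mul_one →] (b * 1)  →  b;  E = ((b * (3 * 1)) * (b + a))
3. [mul_one →] (3 * 1)  →  3;  cost 9 ≤ 9, done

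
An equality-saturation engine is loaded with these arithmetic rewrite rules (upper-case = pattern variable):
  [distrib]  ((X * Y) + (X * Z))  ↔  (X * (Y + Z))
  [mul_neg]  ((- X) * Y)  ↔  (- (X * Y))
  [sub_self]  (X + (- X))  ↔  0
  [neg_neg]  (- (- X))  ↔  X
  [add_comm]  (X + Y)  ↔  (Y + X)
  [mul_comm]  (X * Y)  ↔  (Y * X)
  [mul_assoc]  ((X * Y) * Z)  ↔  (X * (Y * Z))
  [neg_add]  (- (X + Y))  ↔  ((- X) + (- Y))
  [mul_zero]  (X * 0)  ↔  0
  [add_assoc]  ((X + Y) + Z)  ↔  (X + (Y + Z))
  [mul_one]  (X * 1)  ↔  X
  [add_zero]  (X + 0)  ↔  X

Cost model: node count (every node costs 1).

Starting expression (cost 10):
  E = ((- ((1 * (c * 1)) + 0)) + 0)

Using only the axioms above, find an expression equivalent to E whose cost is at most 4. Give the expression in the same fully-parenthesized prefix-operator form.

step 1: mul_one (→) rewrites (c * 1) into c, now ((- ((1 * c) + 0)) + 0)
step 2: add_zero (→) rewrites ((1 * c) + 0) into (1 * c), now ((- (1 * c)) + 0)
step 3: add_zero (→) rewrites ((- (1 * c)) + 0) into (- (1 * c)), reaching cost 4 (bound 4)

(- (1 * c))   [cost 4]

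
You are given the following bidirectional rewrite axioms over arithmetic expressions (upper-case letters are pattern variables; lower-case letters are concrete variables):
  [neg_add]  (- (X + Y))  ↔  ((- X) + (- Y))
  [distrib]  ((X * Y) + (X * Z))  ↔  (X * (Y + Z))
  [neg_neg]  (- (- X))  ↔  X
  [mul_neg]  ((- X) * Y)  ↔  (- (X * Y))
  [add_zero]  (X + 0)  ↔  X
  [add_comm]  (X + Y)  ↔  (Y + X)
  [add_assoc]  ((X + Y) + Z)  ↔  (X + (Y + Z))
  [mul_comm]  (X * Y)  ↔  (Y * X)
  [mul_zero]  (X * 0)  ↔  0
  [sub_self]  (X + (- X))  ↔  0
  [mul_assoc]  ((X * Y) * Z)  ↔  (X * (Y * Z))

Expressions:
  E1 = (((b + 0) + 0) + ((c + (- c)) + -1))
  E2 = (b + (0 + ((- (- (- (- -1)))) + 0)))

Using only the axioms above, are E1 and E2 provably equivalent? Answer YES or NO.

YES

1. [add_zero →] ((b + 0) + 0)  →  (b + 0);  E1 = ((b + 0) + ((c + (- c)) + -1))
2. [add_zero →] (b + 0)  →  b;  E1 = (b + ((c + (- c)) + -1))
3. [sub_self →] (c + (- c))  →  0;  E1 = (b + (0 + -1))
4. [add_zero ←] -1  →  (-1 + 0);  E1 = (b + (0 + (-1 + 0)))
5. [neg_neg ←] -1  →  (- (- -1));  E1 = (b + (0 + ((- (- -1)) + 0)))
6. [neg_neg ←] (- -1)  →  (- (- (- -1)));  this is E2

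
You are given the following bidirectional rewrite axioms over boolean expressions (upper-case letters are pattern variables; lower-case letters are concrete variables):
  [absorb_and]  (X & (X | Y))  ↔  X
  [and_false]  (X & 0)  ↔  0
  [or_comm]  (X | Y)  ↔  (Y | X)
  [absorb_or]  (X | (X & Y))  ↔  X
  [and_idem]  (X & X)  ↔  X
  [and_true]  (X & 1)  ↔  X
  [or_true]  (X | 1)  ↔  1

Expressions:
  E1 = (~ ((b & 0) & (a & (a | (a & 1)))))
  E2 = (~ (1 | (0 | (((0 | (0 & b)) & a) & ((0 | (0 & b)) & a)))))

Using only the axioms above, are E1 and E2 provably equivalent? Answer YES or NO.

NO

All listed rules preserve value, hence provable equivalence implies equal values everywhere; look for a separating assignment.
a=0, b=0 gives E1 ↦ 1, E2 ↦ 0; values differ ⇒ not provably equivalent.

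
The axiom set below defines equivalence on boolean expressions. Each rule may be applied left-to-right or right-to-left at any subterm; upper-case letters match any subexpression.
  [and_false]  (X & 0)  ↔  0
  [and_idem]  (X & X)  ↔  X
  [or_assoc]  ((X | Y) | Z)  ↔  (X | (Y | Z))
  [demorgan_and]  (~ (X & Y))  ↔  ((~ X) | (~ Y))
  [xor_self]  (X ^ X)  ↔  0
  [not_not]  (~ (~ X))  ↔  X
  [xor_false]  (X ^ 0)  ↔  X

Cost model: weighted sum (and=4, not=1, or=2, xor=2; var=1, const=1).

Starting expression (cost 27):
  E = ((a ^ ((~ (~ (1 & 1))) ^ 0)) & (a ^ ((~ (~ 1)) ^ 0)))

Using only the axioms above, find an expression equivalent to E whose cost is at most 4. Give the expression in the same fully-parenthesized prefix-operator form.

(a ^ 1)   [cost 4]

1. [and_idem →] (1 & 1)  →  1;  E = ((a ^ ((~ (~ 1)) ^ 0)) & (a ^ ((~ (~ 1)) ^ 0)))
2. [and_idem →] ((a ^ ((~ (~ 1)) ^ 0)) & (a ^ ((~ (~ 1)) ^ 0)))  →  (a ^ ((~ (~ 1)) ^ 0))
3. [xor_false →] ((~ (~ 1)) ^ 0)  →  (~ (~ 1));  E = (a ^ (~ (~ 1)))
4. [not_not →] (~ (~ 1))  →  1;  cost 4 ≤ 4, done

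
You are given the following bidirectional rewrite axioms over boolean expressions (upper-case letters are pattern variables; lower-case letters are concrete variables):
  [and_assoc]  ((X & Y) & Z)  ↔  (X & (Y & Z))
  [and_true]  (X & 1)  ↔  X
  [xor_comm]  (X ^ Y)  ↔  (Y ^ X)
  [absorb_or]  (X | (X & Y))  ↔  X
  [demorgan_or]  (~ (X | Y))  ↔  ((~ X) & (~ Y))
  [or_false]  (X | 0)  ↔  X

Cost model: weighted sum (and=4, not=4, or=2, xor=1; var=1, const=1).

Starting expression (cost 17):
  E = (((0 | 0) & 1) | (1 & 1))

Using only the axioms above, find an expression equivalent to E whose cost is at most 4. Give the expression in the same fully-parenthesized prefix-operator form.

(0 | 1)   [cost 4]

step 1: and_true (→) rewrites (1 & 1) into 1, now (((0 | 0) & 1) | 1)
step 2: or_false (→) rewrites (0 | 0) into 0, now ((0 & 1) | 1)
step 3: and_true (→) rewrites (0 & 1) into 0, reaching cost 4 (bound 4)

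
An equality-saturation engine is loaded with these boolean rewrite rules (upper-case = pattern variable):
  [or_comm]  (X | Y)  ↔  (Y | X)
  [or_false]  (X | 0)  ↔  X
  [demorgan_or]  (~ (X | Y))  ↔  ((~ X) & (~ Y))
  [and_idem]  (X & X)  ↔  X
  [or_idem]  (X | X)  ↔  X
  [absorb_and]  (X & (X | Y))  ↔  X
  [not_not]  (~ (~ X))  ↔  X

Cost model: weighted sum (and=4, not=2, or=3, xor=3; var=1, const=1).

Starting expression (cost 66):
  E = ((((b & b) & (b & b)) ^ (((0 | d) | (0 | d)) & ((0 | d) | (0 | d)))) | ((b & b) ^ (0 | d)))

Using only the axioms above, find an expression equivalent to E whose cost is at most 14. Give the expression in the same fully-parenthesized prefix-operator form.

step 1: and_idem (→) rewrites (((0 | d) | (0 | d)) & ((0 | d) | (0 | d))) into ((0 | d) | (0 | d)), now ((((b & b) & (b & b)) ^ ((0 | d) | (0 | d))) | ((b & b) ^ (0 | d)))
step 2: and_idem (→) rewrites (b & b) into b, now (((b & (b & b)) ^ ((0 | d) | (0 | d))) | ((b & b) ^ (0 | d)))
step 3: and_idem (→) rewrites (b & b) into b, now (((b & b) ^ ((0 | d) | (0 | d))) | ((b & b) ^ (0 | d)))
step 4: or_idem (→) rewrites ((0 | d) | (0 | d)) into (0 | d), now (((b & b) ^ (0 | d)) | ((b & b) ^ (0 | d)))
step 5: or_idem (→) rewrites (((b & b) ^ (0 | d)) | ((b & b) ^ (0 | d))) into ((b & b) ^ (0 | d)), reaching cost 14 (bound 14)

((b & b) ^ (0 | d))   [cost 14]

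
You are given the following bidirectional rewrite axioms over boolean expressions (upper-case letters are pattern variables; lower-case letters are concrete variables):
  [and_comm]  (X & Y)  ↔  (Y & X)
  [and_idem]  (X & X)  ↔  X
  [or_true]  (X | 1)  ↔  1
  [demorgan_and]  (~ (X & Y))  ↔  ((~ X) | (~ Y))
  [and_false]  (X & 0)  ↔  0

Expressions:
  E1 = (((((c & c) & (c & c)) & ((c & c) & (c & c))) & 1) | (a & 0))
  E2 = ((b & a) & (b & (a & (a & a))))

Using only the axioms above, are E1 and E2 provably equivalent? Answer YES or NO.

NO

All listed rules preserve value, hence provable equivalence implies equal values everywhere; look for a separating assignment.
a=0, b=0, c=1 gives E1 ↦ 1, E2 ↦ 0; values differ ⇒ not provably equivalent.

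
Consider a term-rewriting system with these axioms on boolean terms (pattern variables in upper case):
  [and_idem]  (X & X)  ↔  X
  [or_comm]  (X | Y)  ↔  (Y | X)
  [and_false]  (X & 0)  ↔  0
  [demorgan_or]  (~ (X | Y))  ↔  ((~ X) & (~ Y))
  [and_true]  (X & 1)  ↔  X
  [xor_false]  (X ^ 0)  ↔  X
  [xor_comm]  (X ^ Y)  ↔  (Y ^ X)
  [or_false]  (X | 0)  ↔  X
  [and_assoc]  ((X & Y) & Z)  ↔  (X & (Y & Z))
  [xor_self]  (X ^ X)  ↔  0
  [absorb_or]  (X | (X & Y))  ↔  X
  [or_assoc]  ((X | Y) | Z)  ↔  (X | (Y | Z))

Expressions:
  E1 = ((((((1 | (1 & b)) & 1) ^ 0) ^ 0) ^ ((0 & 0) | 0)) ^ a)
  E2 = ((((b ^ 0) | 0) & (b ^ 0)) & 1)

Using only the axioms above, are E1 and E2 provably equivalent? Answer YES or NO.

NO

The axioms are sound identities: if E1 ↔* E2 then E1 and E2 evaluate identically under any assignment.
Under a=0, b=0: E1 evaluates to 1, E2 to 0. Distinct ⇒ no rewrite sequence connects them.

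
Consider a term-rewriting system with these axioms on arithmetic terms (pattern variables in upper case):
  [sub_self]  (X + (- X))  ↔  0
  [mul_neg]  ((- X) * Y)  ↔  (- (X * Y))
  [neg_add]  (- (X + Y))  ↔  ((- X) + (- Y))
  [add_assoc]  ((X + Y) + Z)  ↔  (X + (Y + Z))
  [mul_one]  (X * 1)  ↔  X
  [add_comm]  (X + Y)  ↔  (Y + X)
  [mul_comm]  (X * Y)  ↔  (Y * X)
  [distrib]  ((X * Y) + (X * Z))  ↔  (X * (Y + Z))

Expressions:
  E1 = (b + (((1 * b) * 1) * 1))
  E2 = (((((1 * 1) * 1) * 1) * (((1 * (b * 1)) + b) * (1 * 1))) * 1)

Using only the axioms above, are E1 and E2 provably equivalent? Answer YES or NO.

(1) (((1 * b) * 1) * 1)  =[mul_one →]=  ((1 * b) * 1)    ⊢ (b + ((1 * b) * 1))
(2) (1 * b)  =[mul_comm →]=  (b * 1)    ⊢ (b + ((b * 1) * 1))
(3) (b * 1)  =[mul_one →]=  b    ⊢ (b + (b * 1))
(4) (b * 1)  =[mul_one →]=  b    ⊢ (b + b)
(5) (b + b)  =[mul_one ←]=  ((b + b) * 1)
(6) 1  =[mul_one ←]=  (1 * 1)    ⊢ ((b + b) * (1 * 1))
(7) (b + b)  =[mul_one ←]=  ((b + b) * 1)    ⊢ (((b + b) * 1) * (1 * 1))
(8) (((b + b) * 1) * (1 * 1))  =[mul_comm →]=  ((1 * 1) * ((b + b) * 1))
(9) b  =[mul_one ←]=  (b * 1)    ⊢ ((1 * 1) * (((b * 1) + b) * 1))
(10) 1  =[mul_one ←]=  (1 * 1)    ⊢ ((1 * 1) * (((b * 1) + b) * (1 * 1)))
(11) b  =[mul_one ←]=  (b * 1)    ⊢ ((1 * 1) * ((((b * 1) * 1) + b) * (1 * 1)))
(12) 1  =[mul_one ←]=  (1 * 1)    ⊢ (((1 * 1) * 1) * ((((b * 1) * 1) + b) * (1 * 1)))
(13) ((b * 1) * 1)  =[mul_comm →]=  (1 * (b * 1))    ⊢ (((1 * 1) * 1) * (((1 * (b * 1)) + b) * (1 * 1)))
(14) 1  =[mul_one ←]=  (1 * 1)    ⊢ ((((1 * 1) * 1) * 1) * (((1 * (b * 1)) + b) * (1 * 1)))
(15) ((((1 * 1) * 1) * 1) * (((1 * (b * 1)) + b) * (1 * 1)))  =[mul_one ←]=  (((((1 * 1) * 1) * 1) * (((1 * (b * 1)) + b) * (1 * 1))) * 1)    ⊢ E2

YES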